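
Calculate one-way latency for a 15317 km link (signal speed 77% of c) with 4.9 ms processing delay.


Speed = 0.77 * 3e5 km/s = 231000 km/s
Propagation delay = 15317 / 231000 = 0.0663 s = 66.3074 ms
Processing delay = 4.9 ms
Total one-way latency = 71.2074 ms


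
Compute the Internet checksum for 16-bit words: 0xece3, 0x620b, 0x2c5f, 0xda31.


Sum all words (with carry folding):
+ 0xece3 = 0xece3
+ 0x620b = 0x4eef
+ 0x2c5f = 0x7b4e
+ 0xda31 = 0x5580
One's complement: ~0x5580
Checksum = 0xaa7f


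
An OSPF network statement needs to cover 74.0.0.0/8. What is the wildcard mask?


Subnet mask: 255.0.0.0
Wildcard = 255.255.255.255 - subnet mask
255 - 255 = 0
255 - 0 = 255
255 - 0 = 255
255 - 0 = 255
Wildcard: 0.255.255.255


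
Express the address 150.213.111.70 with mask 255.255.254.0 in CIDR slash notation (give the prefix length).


Binary: 11111111.11111111.11111110.00000000
Count leading 1s
Prefix: /23


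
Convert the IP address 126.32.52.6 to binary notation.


126 = 01111110
32 = 00100000
52 = 00110100
6 = 00000110
Binary: 01111110.00100000.00110100.00000110


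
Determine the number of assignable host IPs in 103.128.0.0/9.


Host bits = 32 - 9 = 23
Total addresses = 2^23 = 8388608
Usable = total - 2 (network and broadcast)
Usable hosts: 8388606


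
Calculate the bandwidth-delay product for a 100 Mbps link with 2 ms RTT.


BDP = bandwidth * RTT
= 100 Mbps * 2 ms
= 100 * 1e6 * 2 / 1000 bits
= 200000 bits
= 25000 bytes
= 24.4141 KB
BDP = 200000 bits (25000 bytes)


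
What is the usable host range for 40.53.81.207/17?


Network: 40.53.0.0
Broadcast: 40.53.127.255
First usable = network + 1
Last usable = broadcast - 1
Range: 40.53.0.1 to 40.53.127.254


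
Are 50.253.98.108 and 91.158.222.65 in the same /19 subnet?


Mask: 255.255.224.0
50.253.98.108 AND mask = 50.253.96.0
91.158.222.65 AND mask = 91.158.192.0
No, different subnets (50.253.96.0 vs 91.158.192.0)


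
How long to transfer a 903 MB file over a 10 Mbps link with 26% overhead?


Effective throughput = 10 * (1 - 26/100) = 7.4 Mbps
File size in Mb = 903 * 8 = 7224 Mb
Time = 7224 / 7.4
Time = 976.2162 seconds


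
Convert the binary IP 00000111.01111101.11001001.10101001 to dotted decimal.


00000111 = 7
01111101 = 125
11001001 = 201
10101001 = 169
IP: 7.125.201.169


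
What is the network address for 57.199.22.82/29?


IP:   00111001.11000111.00010110.01010010
Mask: 11111111.11111111.11111111.11111000
AND operation:
Net:  00111001.11000111.00010110.01010000
Network: 57.199.22.80/29


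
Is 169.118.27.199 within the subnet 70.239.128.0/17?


Subnet network: 70.239.128.0
Test IP AND mask: 169.118.0.0
No, 169.118.27.199 is not in 70.239.128.0/17


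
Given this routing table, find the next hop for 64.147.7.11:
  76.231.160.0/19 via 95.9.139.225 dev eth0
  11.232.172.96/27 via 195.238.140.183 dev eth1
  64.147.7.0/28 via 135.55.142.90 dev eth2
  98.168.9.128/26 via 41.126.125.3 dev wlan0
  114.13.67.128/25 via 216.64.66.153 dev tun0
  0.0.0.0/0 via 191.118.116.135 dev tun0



Longest prefix match for 64.147.7.11:
  /19 76.231.160.0: no
  /27 11.232.172.96: no
  /28 64.147.7.0: MATCH
  /26 98.168.9.128: no
  /25 114.13.67.128: no
  /0 0.0.0.0: MATCH
Selected: next-hop 135.55.142.90 via eth2 (matched /28)


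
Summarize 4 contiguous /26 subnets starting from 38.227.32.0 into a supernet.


Original prefix: /26
Number of subnets: 4 = 2^2
New prefix = 26 - 2 = 24
Supernet: 38.227.32.0/24


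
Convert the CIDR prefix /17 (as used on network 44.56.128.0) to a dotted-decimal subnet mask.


/17 means 17 network bits, 15 host bits
Binary: 11111111111111111000000000000000
Mask: 255.255.128.0


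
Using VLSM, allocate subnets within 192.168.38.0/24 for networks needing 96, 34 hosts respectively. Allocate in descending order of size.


96 hosts -> /25 (126 usable): 192.168.38.0/25
34 hosts -> /26 (62 usable): 192.168.38.128/26
Allocation: 192.168.38.0/25 (96 hosts, 126 usable); 192.168.38.128/26 (34 hosts, 62 usable)


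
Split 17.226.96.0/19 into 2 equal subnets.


New prefix = 19 + 1 = 20
Each subnet has 4096 addresses
  17.226.96.0/20
  17.226.112.0/20
Subnets: 17.226.96.0/20, 17.226.112.0/20


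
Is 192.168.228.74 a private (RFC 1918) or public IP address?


RFC 1918 private ranges:
  10.0.0.0/8 (10.0.0.0 - 10.255.255.255)
  172.16.0.0/12 (172.16.0.0 - 172.31.255.255)
  192.168.0.0/16 (192.168.0.0 - 192.168.255.255)
Private (in 192.168.0.0/16)


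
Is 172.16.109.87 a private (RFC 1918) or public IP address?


RFC 1918 private ranges:
  10.0.0.0/8 (10.0.0.0 - 10.255.255.255)
  172.16.0.0/12 (172.16.0.0 - 172.31.255.255)
  192.168.0.0/16 (192.168.0.0 - 192.168.255.255)
Private (in 172.16.0.0/12)


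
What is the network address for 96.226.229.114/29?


IP:   01100000.11100010.11100101.01110010
Mask: 11111111.11111111.11111111.11111000
AND operation:
Net:  01100000.11100010.11100101.01110000
Network: 96.226.229.112/29


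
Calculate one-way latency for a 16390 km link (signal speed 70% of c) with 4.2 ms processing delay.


Speed = 0.7 * 3e5 km/s = 210000 km/s
Propagation delay = 16390 / 210000 = 0.078 s = 78.0476 ms
Processing delay = 4.2 ms
Total one-way latency = 82.2476 ms


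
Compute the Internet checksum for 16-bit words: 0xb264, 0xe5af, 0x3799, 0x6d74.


Sum all words (with carry folding):
+ 0xb264 = 0xb264
+ 0xe5af = 0x9814
+ 0x3799 = 0xcfad
+ 0x6d74 = 0x3d22
One's complement: ~0x3d22
Checksum = 0xc2dd


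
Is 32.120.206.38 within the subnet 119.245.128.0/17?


Subnet network: 119.245.128.0
Test IP AND mask: 32.120.128.0
No, 32.120.206.38 is not in 119.245.128.0/17


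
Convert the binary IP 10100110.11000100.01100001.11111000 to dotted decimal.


10100110 = 166
11000100 = 196
01100001 = 97
11111000 = 248
IP: 166.196.97.248


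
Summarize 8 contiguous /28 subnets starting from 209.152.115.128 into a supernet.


Original prefix: /28
Number of subnets: 8 = 2^3
New prefix = 28 - 3 = 25
Supernet: 209.152.115.128/25


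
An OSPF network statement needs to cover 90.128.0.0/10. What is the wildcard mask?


Subnet mask: 255.192.0.0
Wildcard = 255.255.255.255 - subnet mask
255 - 255 = 0
255 - 192 = 63
255 - 0 = 255
255 - 0 = 255
Wildcard: 0.63.255.255


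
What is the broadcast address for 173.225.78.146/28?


Network: 173.225.78.144/28
Host bits = 4
Set all host bits to 1:
Broadcast: 173.225.78.159


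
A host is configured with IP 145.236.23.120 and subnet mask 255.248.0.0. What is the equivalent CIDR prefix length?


Binary: 11111111.11111000.00000000.00000000
Count leading 1s
Prefix: /13


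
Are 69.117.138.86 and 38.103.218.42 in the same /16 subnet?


Mask: 255.255.0.0
69.117.138.86 AND mask = 69.117.0.0
38.103.218.42 AND mask = 38.103.0.0
No, different subnets (69.117.0.0 vs 38.103.0.0)


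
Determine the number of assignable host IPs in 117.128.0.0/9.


Host bits = 32 - 9 = 23
Total addresses = 2^23 = 8388608
Usable = total - 2 (network and broadcast)
Usable hosts: 8388606


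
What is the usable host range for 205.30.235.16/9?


Network: 205.0.0.0
Broadcast: 205.127.255.255
First usable = network + 1
Last usable = broadcast - 1
Range: 205.0.0.1 to 205.127.255.254


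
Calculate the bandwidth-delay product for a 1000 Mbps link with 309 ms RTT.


BDP = bandwidth * RTT
= 1000 Mbps * 309 ms
= 1000 * 1e6 * 309 / 1000 bits
= 309000000 bits
= 38625000 bytes
= 37719.7266 KB
BDP = 309000000 bits (38625000 bytes)


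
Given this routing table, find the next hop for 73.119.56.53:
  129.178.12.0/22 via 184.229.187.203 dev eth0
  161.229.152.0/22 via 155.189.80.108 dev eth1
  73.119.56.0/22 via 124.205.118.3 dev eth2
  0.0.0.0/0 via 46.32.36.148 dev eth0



Longest prefix match for 73.119.56.53:
  /22 129.178.12.0: no
  /22 161.229.152.0: no
  /22 73.119.56.0: MATCH
  /0 0.0.0.0: MATCH
Selected: next-hop 124.205.118.3 via eth2 (matched /22)


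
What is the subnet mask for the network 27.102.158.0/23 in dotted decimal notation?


/23 means 23 network bits, 9 host bits
Binary: 11111111111111111111111000000000
Mask: 255.255.254.0


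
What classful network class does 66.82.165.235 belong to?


First octet: 66
Binary: 01000010
0xxxxxxx -> Class A (1-126)
Class A, default mask 255.0.0.0 (/8)


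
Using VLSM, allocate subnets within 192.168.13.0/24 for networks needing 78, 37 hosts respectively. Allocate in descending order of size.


78 hosts -> /25 (126 usable): 192.168.13.0/25
37 hosts -> /26 (62 usable): 192.168.13.128/26
Allocation: 192.168.13.0/25 (78 hosts, 126 usable); 192.168.13.128/26 (37 hosts, 62 usable)


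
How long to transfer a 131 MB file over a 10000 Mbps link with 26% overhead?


Effective throughput = 10000 * (1 - 26/100) = 7400 Mbps
File size in Mb = 131 * 8 = 1048 Mb
Time = 1048 / 7400
Time = 0.1416 seconds


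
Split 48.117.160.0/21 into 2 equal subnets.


New prefix = 21 + 1 = 22
Each subnet has 1024 addresses
  48.117.160.0/22
  48.117.164.0/22
Subnets: 48.117.160.0/22, 48.117.164.0/22


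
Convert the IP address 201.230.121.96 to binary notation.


201 = 11001001
230 = 11100110
121 = 01111001
96 = 01100000
Binary: 11001001.11100110.01111001.01100000


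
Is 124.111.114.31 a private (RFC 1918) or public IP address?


RFC 1918 private ranges:
  10.0.0.0/8 (10.0.0.0 - 10.255.255.255)
  172.16.0.0/12 (172.16.0.0 - 172.31.255.255)
  192.168.0.0/16 (192.168.0.0 - 192.168.255.255)
Public (not in any RFC 1918 range)


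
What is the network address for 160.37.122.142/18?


IP:   10100000.00100101.01111010.10001110
Mask: 11111111.11111111.11000000.00000000
AND operation:
Net:  10100000.00100101.01000000.00000000
Network: 160.37.64.0/18


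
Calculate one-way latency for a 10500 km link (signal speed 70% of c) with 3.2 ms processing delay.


Speed = 0.7 * 3e5 km/s = 210000 km/s
Propagation delay = 10500 / 210000 = 0.05 s = 50 ms
Processing delay = 3.2 ms
Total one-way latency = 53.2 ms


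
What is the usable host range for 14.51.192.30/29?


Network: 14.51.192.24
Broadcast: 14.51.192.31
First usable = network + 1
Last usable = broadcast - 1
Range: 14.51.192.25 to 14.51.192.30


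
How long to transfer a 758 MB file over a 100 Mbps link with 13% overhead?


Effective throughput = 100 * (1 - 13/100) = 87 Mbps
File size in Mb = 758 * 8 = 6064 Mb
Time = 6064 / 87
Time = 69.7011 seconds


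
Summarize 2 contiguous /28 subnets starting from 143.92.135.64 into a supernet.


Original prefix: /28
Number of subnets: 2 = 2^1
New prefix = 28 - 1 = 27
Supernet: 143.92.135.64/27


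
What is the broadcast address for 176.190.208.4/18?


Network: 176.190.192.0/18
Host bits = 14
Set all host bits to 1:
Broadcast: 176.190.255.255


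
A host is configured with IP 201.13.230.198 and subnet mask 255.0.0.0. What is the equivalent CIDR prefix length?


Binary: 11111111.00000000.00000000.00000000
Count leading 1s
Prefix: /8


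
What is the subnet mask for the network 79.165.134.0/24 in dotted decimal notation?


/24 means 24 network bits, 8 host bits
Binary: 11111111111111111111111100000000
Mask: 255.255.255.0


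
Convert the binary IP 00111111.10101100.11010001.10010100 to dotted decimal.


00111111 = 63
10101100 = 172
11010001 = 209
10010100 = 148
IP: 63.172.209.148


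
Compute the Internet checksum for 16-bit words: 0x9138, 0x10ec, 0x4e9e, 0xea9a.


Sum all words (with carry folding):
+ 0x9138 = 0x9138
+ 0x10ec = 0xa224
+ 0x4e9e = 0xf0c2
+ 0xea9a = 0xdb5d
One's complement: ~0xdb5d
Checksum = 0x24a2


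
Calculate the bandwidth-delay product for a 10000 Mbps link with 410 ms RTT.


BDP = bandwidth * RTT
= 10000 Mbps * 410 ms
= 10000 * 1e6 * 410 / 1000 bits
= 4100000000 bits
= 512500000 bytes
= 500488.2812 KB
BDP = 4100000000 bits (512500000 bytes)


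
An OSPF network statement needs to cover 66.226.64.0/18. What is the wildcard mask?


Subnet mask: 255.255.192.0
Wildcard = 255.255.255.255 - subnet mask
255 - 255 = 0
255 - 255 = 0
255 - 192 = 63
255 - 0 = 255
Wildcard: 0.0.63.255


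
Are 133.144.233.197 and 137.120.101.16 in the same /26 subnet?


Mask: 255.255.255.192
133.144.233.197 AND mask = 133.144.233.192
137.120.101.16 AND mask = 137.120.101.0
No, different subnets (133.144.233.192 vs 137.120.101.0)


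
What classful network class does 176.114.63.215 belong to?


First octet: 176
Binary: 10110000
10xxxxxx -> Class B (128-191)
Class B, default mask 255.255.0.0 (/16)


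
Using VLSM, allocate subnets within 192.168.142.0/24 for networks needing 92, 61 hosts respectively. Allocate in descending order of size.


92 hosts -> /25 (126 usable): 192.168.142.0/25
61 hosts -> /26 (62 usable): 192.168.142.128/26
Allocation: 192.168.142.0/25 (92 hosts, 126 usable); 192.168.142.128/26 (61 hosts, 62 usable)


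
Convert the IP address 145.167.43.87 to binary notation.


145 = 10010001
167 = 10100111
43 = 00101011
87 = 01010111
Binary: 10010001.10100111.00101011.01010111


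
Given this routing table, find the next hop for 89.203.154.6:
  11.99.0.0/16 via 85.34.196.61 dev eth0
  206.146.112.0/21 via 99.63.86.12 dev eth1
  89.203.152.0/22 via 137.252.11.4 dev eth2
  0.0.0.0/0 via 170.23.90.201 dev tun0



Longest prefix match for 89.203.154.6:
  /16 11.99.0.0: no
  /21 206.146.112.0: no
  /22 89.203.152.0: MATCH
  /0 0.0.0.0: MATCH
Selected: next-hop 137.252.11.4 via eth2 (matched /22)


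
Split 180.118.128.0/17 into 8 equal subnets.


New prefix = 17 + 3 = 20
Each subnet has 4096 addresses
  180.118.128.0/20
  180.118.144.0/20
  180.118.160.0/20
  180.118.176.0/20
  180.118.192.0/20
  180.118.208.0/20
  180.118.224.0/20
  180.118.240.0/20
Subnets: 180.118.128.0/20, 180.118.144.0/20, 180.118.160.0/20, 180.118.176.0/20, 180.118.192.0/20, 180.118.208.0/20, 180.118.224.0/20, 180.118.240.0/20


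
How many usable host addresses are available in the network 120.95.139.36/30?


Host bits = 32 - 30 = 2
Total addresses = 2^2 = 4
Usable = total - 2 (network and broadcast)
Usable hosts: 2


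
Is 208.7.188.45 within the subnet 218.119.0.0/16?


Subnet network: 218.119.0.0
Test IP AND mask: 208.7.0.0
No, 208.7.188.45 is not in 218.119.0.0/16


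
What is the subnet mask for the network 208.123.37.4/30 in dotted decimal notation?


/30 means 30 network bits, 2 host bits
Binary: 11111111111111111111111111111100
Mask: 255.255.255.252


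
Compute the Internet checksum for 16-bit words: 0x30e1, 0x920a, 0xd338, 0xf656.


Sum all words (with carry folding):
+ 0x30e1 = 0x30e1
+ 0x920a = 0xc2eb
+ 0xd338 = 0x9624
+ 0xf656 = 0x8c7b
One's complement: ~0x8c7b
Checksum = 0x7384


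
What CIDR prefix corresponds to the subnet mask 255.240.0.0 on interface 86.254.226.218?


Binary: 11111111.11110000.00000000.00000000
Count leading 1s
Prefix: /12


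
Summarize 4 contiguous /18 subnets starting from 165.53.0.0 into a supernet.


Original prefix: /18
Number of subnets: 4 = 2^2
New prefix = 18 - 2 = 16
Supernet: 165.53.0.0/16


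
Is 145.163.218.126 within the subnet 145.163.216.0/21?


Subnet network: 145.163.216.0
Test IP AND mask: 145.163.216.0
Yes, 145.163.218.126 is in 145.163.216.0/21


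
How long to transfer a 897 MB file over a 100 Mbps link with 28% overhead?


Effective throughput = 100 * (1 - 28/100) = 72 Mbps
File size in Mb = 897 * 8 = 7176 Mb
Time = 7176 / 72
Time = 99.6667 seconds


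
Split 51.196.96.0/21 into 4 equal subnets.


New prefix = 21 + 2 = 23
Each subnet has 512 addresses
  51.196.96.0/23
  51.196.98.0/23
  51.196.100.0/23
  51.196.102.0/23
Subnets: 51.196.96.0/23, 51.196.98.0/23, 51.196.100.0/23, 51.196.102.0/23


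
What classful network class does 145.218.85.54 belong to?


First octet: 145
Binary: 10010001
10xxxxxx -> Class B (128-191)
Class B, default mask 255.255.0.0 (/16)


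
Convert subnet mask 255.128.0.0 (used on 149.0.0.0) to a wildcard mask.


Subnet mask: 255.128.0.0
Wildcard = 255.255.255.255 - subnet mask
255 - 255 = 0
255 - 128 = 127
255 - 0 = 255
255 - 0 = 255
Wildcard: 0.127.255.255


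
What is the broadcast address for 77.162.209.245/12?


Network: 77.160.0.0/12
Host bits = 20
Set all host bits to 1:
Broadcast: 77.175.255.255


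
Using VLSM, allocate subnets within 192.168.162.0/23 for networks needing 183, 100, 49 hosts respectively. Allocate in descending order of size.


183 hosts -> /24 (254 usable): 192.168.162.0/24
100 hosts -> /25 (126 usable): 192.168.163.0/25
49 hosts -> /26 (62 usable): 192.168.163.128/26
Allocation: 192.168.162.0/24 (183 hosts, 254 usable); 192.168.163.0/25 (100 hosts, 126 usable); 192.168.163.128/26 (49 hosts, 62 usable)


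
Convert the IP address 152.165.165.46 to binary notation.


152 = 10011000
165 = 10100101
165 = 10100101
46 = 00101110
Binary: 10011000.10100101.10100101.00101110


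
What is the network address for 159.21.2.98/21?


IP:   10011111.00010101.00000010.01100010
Mask: 11111111.11111111.11111000.00000000
AND operation:
Net:  10011111.00010101.00000000.00000000
Network: 159.21.0.0/21


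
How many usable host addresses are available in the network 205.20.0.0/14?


Host bits = 32 - 14 = 18
Total addresses = 2^18 = 262144
Usable = total - 2 (network and broadcast)
Usable hosts: 262142


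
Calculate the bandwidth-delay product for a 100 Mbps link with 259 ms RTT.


BDP = bandwidth * RTT
= 100 Mbps * 259 ms
= 100 * 1e6 * 259 / 1000 bits
= 25900000 bits
= 3237500 bytes
= 3161.6211 KB
BDP = 25900000 bits (3237500 bytes)


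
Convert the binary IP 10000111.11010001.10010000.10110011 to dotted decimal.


10000111 = 135
11010001 = 209
10010000 = 144
10110011 = 179
IP: 135.209.144.179


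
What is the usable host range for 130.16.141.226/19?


Network: 130.16.128.0
Broadcast: 130.16.159.255
First usable = network + 1
Last usable = broadcast - 1
Range: 130.16.128.1 to 130.16.159.254


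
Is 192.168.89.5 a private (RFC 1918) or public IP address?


RFC 1918 private ranges:
  10.0.0.0/8 (10.0.0.0 - 10.255.255.255)
  172.16.0.0/12 (172.16.0.0 - 172.31.255.255)
  192.168.0.0/16 (192.168.0.0 - 192.168.255.255)
Private (in 192.168.0.0/16)


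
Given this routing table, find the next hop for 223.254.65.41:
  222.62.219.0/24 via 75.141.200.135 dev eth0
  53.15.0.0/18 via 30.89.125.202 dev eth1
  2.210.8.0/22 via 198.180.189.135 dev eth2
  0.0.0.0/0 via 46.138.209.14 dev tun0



Longest prefix match for 223.254.65.41:
  /24 222.62.219.0: no
  /18 53.15.0.0: no
  /22 2.210.8.0: no
  /0 0.0.0.0: MATCH
Selected: next-hop 46.138.209.14 via tun0 (matched /0)


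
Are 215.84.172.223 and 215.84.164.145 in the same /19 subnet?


Mask: 255.255.224.0
215.84.172.223 AND mask = 215.84.160.0
215.84.164.145 AND mask = 215.84.160.0
Yes, same subnet (215.84.160.0)


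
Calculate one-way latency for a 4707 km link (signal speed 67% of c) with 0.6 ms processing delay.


Speed = 0.67 * 3e5 km/s = 201000 km/s
Propagation delay = 4707 / 201000 = 0.0234 s = 23.4179 ms
Processing delay = 0.6 ms
Total one-way latency = 24.0179 ms


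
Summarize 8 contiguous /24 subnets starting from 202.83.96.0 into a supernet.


Original prefix: /24
Number of subnets: 8 = 2^3
New prefix = 24 - 3 = 21
Supernet: 202.83.96.0/21


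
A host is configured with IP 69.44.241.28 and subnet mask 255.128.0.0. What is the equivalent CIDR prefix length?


Binary: 11111111.10000000.00000000.00000000
Count leading 1s
Prefix: /9


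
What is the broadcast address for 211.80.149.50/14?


Network: 211.80.0.0/14
Host bits = 18
Set all host bits to 1:
Broadcast: 211.83.255.255


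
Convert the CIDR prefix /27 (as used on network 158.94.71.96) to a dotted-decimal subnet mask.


/27 means 27 network bits, 5 host bits
Binary: 11111111111111111111111111100000
Mask: 255.255.255.224


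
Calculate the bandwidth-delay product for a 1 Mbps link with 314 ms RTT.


BDP = bandwidth * RTT
= 1 Mbps * 314 ms
= 1 * 1e6 * 314 / 1000 bits
= 314000 bits
= 39250 bytes
= 38.3301 KB
BDP = 314000 bits (39250 bytes)


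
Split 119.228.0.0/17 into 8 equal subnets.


New prefix = 17 + 3 = 20
Each subnet has 4096 addresses
  119.228.0.0/20
  119.228.16.0/20
  119.228.32.0/20
  119.228.48.0/20
  119.228.64.0/20
  119.228.80.0/20
  119.228.96.0/20
  119.228.112.0/20
Subnets: 119.228.0.0/20, 119.228.16.0/20, 119.228.32.0/20, 119.228.48.0/20, 119.228.64.0/20, 119.228.80.0/20, 119.228.96.0/20, 119.228.112.0/20


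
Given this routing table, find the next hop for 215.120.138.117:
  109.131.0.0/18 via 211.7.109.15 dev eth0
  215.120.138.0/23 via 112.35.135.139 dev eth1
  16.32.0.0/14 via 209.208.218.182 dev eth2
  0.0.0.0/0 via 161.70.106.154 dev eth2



Longest prefix match for 215.120.138.117:
  /18 109.131.0.0: no
  /23 215.120.138.0: MATCH
  /14 16.32.0.0: no
  /0 0.0.0.0: MATCH
Selected: next-hop 112.35.135.139 via eth1 (matched /23)


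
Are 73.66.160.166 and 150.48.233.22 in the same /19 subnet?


Mask: 255.255.224.0
73.66.160.166 AND mask = 73.66.160.0
150.48.233.22 AND mask = 150.48.224.0
No, different subnets (73.66.160.0 vs 150.48.224.0)


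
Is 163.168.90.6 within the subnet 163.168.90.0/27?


Subnet network: 163.168.90.0
Test IP AND mask: 163.168.90.0
Yes, 163.168.90.6 is in 163.168.90.0/27


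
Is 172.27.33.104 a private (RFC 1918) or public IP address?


RFC 1918 private ranges:
  10.0.0.0/8 (10.0.0.0 - 10.255.255.255)
  172.16.0.0/12 (172.16.0.0 - 172.31.255.255)
  192.168.0.0/16 (192.168.0.0 - 192.168.255.255)
Private (in 172.16.0.0/12)


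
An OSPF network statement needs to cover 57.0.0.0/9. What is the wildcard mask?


Subnet mask: 255.128.0.0
Wildcard = 255.255.255.255 - subnet mask
255 - 255 = 0
255 - 128 = 127
255 - 0 = 255
255 - 0 = 255
Wildcard: 0.127.255.255


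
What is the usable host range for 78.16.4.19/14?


Network: 78.16.0.0
Broadcast: 78.19.255.255
First usable = network + 1
Last usable = broadcast - 1
Range: 78.16.0.1 to 78.19.255.254


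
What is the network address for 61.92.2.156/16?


IP:   00111101.01011100.00000010.10011100
Mask: 11111111.11111111.00000000.00000000
AND operation:
Net:  00111101.01011100.00000000.00000000
Network: 61.92.0.0/16


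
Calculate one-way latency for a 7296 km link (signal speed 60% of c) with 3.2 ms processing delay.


Speed = 0.6 * 3e5 km/s = 180000 km/s
Propagation delay = 7296 / 180000 = 0.0405 s = 40.5333 ms
Processing delay = 3.2 ms
Total one-way latency = 43.7333 ms


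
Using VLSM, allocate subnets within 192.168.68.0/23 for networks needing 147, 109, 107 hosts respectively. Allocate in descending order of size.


147 hosts -> /24 (254 usable): 192.168.68.0/24
109 hosts -> /25 (126 usable): 192.168.69.0/25
107 hosts -> /25 (126 usable): 192.168.69.128/25
Allocation: 192.168.68.0/24 (147 hosts, 254 usable); 192.168.69.0/25 (109 hosts, 126 usable); 192.168.69.128/25 (107 hosts, 126 usable)


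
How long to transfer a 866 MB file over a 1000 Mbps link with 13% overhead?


Effective throughput = 1000 * (1 - 13/100) = 870 Mbps
File size in Mb = 866 * 8 = 6928 Mb
Time = 6928 / 870
Time = 7.9632 seconds


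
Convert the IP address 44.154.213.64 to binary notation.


44 = 00101100
154 = 10011010
213 = 11010101
64 = 01000000
Binary: 00101100.10011010.11010101.01000000


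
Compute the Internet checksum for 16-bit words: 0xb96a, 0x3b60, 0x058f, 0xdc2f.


Sum all words (with carry folding):
+ 0xb96a = 0xb96a
+ 0x3b60 = 0xf4ca
+ 0x058f = 0xfa59
+ 0xdc2f = 0xd689
One's complement: ~0xd689
Checksum = 0x2976


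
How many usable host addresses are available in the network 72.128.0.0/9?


Host bits = 32 - 9 = 23
Total addresses = 2^23 = 8388608
Usable = total - 2 (network and broadcast)
Usable hosts: 8388606


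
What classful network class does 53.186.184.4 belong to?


First octet: 53
Binary: 00110101
0xxxxxxx -> Class A (1-126)
Class A, default mask 255.0.0.0 (/8)


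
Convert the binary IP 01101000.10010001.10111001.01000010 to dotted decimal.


01101000 = 104
10010001 = 145
10111001 = 185
01000010 = 66
IP: 104.145.185.66


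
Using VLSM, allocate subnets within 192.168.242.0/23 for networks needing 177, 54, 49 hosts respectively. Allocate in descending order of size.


177 hosts -> /24 (254 usable): 192.168.242.0/24
54 hosts -> /26 (62 usable): 192.168.243.0/26
49 hosts -> /26 (62 usable): 192.168.243.64/26
Allocation: 192.168.242.0/24 (177 hosts, 254 usable); 192.168.243.0/26 (54 hosts, 62 usable); 192.168.243.64/26 (49 hosts, 62 usable)


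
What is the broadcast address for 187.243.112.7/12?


Network: 187.240.0.0/12
Host bits = 20
Set all host bits to 1:
Broadcast: 187.255.255.255


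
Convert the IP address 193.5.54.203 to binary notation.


193 = 11000001
5 = 00000101
54 = 00110110
203 = 11001011
Binary: 11000001.00000101.00110110.11001011


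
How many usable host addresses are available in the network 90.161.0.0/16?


Host bits = 32 - 16 = 16
Total addresses = 2^16 = 65536
Usable = total - 2 (network and broadcast)
Usable hosts: 65534


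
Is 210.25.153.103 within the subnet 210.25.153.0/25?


Subnet network: 210.25.153.0
Test IP AND mask: 210.25.153.0
Yes, 210.25.153.103 is in 210.25.153.0/25


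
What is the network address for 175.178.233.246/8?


IP:   10101111.10110010.11101001.11110110
Mask: 11111111.00000000.00000000.00000000
AND operation:
Net:  10101111.00000000.00000000.00000000
Network: 175.0.0.0/8


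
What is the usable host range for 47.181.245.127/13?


Network: 47.176.0.0
Broadcast: 47.183.255.255
First usable = network + 1
Last usable = broadcast - 1
Range: 47.176.0.1 to 47.183.255.254


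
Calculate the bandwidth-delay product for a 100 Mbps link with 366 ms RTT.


BDP = bandwidth * RTT
= 100 Mbps * 366 ms
= 100 * 1e6 * 366 / 1000 bits
= 36600000 bits
= 4575000 bytes
= 4467.7734 KB
BDP = 36600000 bits (4575000 bytes)


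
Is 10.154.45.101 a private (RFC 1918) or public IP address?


RFC 1918 private ranges:
  10.0.0.0/8 (10.0.0.0 - 10.255.255.255)
  172.16.0.0/12 (172.16.0.0 - 172.31.255.255)
  192.168.0.0/16 (192.168.0.0 - 192.168.255.255)
Private (in 10.0.0.0/8)


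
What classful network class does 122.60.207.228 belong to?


First octet: 122
Binary: 01111010
0xxxxxxx -> Class A (1-126)
Class A, default mask 255.0.0.0 (/8)


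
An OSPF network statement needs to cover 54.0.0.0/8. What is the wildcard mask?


Subnet mask: 255.0.0.0
Wildcard = 255.255.255.255 - subnet mask
255 - 255 = 0
255 - 0 = 255
255 - 0 = 255
255 - 0 = 255
Wildcard: 0.255.255.255


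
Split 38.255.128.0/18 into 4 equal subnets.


New prefix = 18 + 2 = 20
Each subnet has 4096 addresses
  38.255.128.0/20
  38.255.144.0/20
  38.255.160.0/20
  38.255.176.0/20
Subnets: 38.255.128.0/20, 38.255.144.0/20, 38.255.160.0/20, 38.255.176.0/20


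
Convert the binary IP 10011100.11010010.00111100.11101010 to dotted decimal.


10011100 = 156
11010010 = 210
00111100 = 60
11101010 = 234
IP: 156.210.60.234


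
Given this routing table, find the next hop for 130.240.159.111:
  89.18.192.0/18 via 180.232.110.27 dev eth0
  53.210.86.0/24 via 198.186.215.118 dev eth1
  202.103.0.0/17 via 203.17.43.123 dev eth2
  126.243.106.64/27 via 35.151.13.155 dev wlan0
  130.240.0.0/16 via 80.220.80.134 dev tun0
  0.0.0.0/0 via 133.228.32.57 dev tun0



Longest prefix match for 130.240.159.111:
  /18 89.18.192.0: no
  /24 53.210.86.0: no
  /17 202.103.0.0: no
  /27 126.243.106.64: no
  /16 130.240.0.0: MATCH
  /0 0.0.0.0: MATCH
Selected: next-hop 80.220.80.134 via tun0 (matched /16)


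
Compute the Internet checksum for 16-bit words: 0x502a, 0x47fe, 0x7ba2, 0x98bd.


Sum all words (with carry folding):
+ 0x502a = 0x502a
+ 0x47fe = 0x9828
+ 0x7ba2 = 0x13cb
+ 0x98bd = 0xac88
One's complement: ~0xac88
Checksum = 0x5377


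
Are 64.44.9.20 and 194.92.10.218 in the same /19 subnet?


Mask: 255.255.224.0
64.44.9.20 AND mask = 64.44.0.0
194.92.10.218 AND mask = 194.92.0.0
No, different subnets (64.44.0.0 vs 194.92.0.0)


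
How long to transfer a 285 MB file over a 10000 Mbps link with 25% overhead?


Effective throughput = 10000 * (1 - 25/100) = 7500 Mbps
File size in Mb = 285 * 8 = 2280 Mb
Time = 2280 / 7500
Time = 0.304 seconds


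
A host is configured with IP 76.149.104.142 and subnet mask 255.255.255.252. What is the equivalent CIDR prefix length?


Binary: 11111111.11111111.11111111.11111100
Count leading 1s
Prefix: /30


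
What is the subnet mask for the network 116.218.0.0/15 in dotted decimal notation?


/15 means 15 network bits, 17 host bits
Binary: 11111111111111100000000000000000
Mask: 255.254.0.0


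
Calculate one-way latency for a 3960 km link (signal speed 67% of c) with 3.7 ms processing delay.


Speed = 0.67 * 3e5 km/s = 201000 km/s
Propagation delay = 3960 / 201000 = 0.0197 s = 19.7015 ms
Processing delay = 3.7 ms
Total one-way latency = 23.4015 ms


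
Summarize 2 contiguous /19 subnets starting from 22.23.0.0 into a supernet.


Original prefix: /19
Number of subnets: 2 = 2^1
New prefix = 19 - 1 = 18
Supernet: 22.23.0.0/18


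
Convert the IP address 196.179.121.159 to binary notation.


196 = 11000100
179 = 10110011
121 = 01111001
159 = 10011111
Binary: 11000100.10110011.01111001.10011111


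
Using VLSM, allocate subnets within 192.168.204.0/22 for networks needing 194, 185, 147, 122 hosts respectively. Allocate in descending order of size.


194 hosts -> /24 (254 usable): 192.168.204.0/24
185 hosts -> /24 (254 usable): 192.168.205.0/24
147 hosts -> /24 (254 usable): 192.168.206.0/24
122 hosts -> /25 (126 usable): 192.168.207.0/25
Allocation: 192.168.204.0/24 (194 hosts, 254 usable); 192.168.205.0/24 (185 hosts, 254 usable); 192.168.206.0/24 (147 hosts, 254 usable); 192.168.207.0/25 (122 hosts, 126 usable)


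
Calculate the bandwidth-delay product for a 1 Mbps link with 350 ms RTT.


BDP = bandwidth * RTT
= 1 Mbps * 350 ms
= 1 * 1e6 * 350 / 1000 bits
= 350000 bits
= 43750 bytes
= 42.7246 KB
BDP = 350000 bits (43750 bytes)


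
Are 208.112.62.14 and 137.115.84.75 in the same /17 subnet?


Mask: 255.255.128.0
208.112.62.14 AND mask = 208.112.0.0
137.115.84.75 AND mask = 137.115.0.0
No, different subnets (208.112.0.0 vs 137.115.0.0)


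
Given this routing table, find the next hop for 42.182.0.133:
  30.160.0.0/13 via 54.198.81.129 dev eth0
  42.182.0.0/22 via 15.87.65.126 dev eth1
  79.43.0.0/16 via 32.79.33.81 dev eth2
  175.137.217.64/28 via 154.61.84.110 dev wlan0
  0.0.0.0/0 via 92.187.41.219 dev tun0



Longest prefix match for 42.182.0.133:
  /13 30.160.0.0: no
  /22 42.182.0.0: MATCH
  /16 79.43.0.0: no
  /28 175.137.217.64: no
  /0 0.0.0.0: MATCH
Selected: next-hop 15.87.65.126 via eth1 (matched /22)


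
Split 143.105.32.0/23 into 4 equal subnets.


New prefix = 23 + 2 = 25
Each subnet has 128 addresses
  143.105.32.0/25
  143.105.32.128/25
  143.105.33.0/25
  143.105.33.128/25
Subnets: 143.105.32.0/25, 143.105.32.128/25, 143.105.33.0/25, 143.105.33.128/25


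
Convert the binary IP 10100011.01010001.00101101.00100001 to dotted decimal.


10100011 = 163
01010001 = 81
00101101 = 45
00100001 = 33
IP: 163.81.45.33


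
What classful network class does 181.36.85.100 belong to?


First octet: 181
Binary: 10110101
10xxxxxx -> Class B (128-191)
Class B, default mask 255.255.0.0 (/16)


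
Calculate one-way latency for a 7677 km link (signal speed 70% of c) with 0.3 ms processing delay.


Speed = 0.7 * 3e5 km/s = 210000 km/s
Propagation delay = 7677 / 210000 = 0.0366 s = 36.5571 ms
Processing delay = 0.3 ms
Total one-way latency = 36.8571 ms


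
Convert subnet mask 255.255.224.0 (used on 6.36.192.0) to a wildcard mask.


Subnet mask: 255.255.224.0
Wildcard = 255.255.255.255 - subnet mask
255 - 255 = 0
255 - 255 = 0
255 - 224 = 31
255 - 0 = 255
Wildcard: 0.0.31.255


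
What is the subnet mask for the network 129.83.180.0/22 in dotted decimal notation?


/22 means 22 network bits, 10 host bits
Binary: 11111111111111111111110000000000
Mask: 255.255.252.0


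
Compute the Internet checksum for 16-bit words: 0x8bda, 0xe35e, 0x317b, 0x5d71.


Sum all words (with carry folding):
+ 0x8bda = 0x8bda
+ 0xe35e = 0x6f39
+ 0x317b = 0xa0b4
+ 0x5d71 = 0xfe25
One's complement: ~0xfe25
Checksum = 0x01da


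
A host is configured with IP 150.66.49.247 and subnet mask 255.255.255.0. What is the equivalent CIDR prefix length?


Binary: 11111111.11111111.11111111.00000000
Count leading 1s
Prefix: /24


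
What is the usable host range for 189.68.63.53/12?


Network: 189.64.0.0
Broadcast: 189.79.255.255
First usable = network + 1
Last usable = broadcast - 1
Range: 189.64.0.1 to 189.79.255.254


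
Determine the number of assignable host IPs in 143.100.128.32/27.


Host bits = 32 - 27 = 5
Total addresses = 2^5 = 32
Usable = total - 2 (network and broadcast)
Usable hosts: 30


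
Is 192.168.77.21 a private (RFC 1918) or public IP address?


RFC 1918 private ranges:
  10.0.0.0/8 (10.0.0.0 - 10.255.255.255)
  172.16.0.0/12 (172.16.0.0 - 172.31.255.255)
  192.168.0.0/16 (192.168.0.0 - 192.168.255.255)
Private (in 192.168.0.0/16)


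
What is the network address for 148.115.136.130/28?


IP:   10010100.01110011.10001000.10000010
Mask: 11111111.11111111.11111111.11110000
AND operation:
Net:  10010100.01110011.10001000.10000000
Network: 148.115.136.128/28


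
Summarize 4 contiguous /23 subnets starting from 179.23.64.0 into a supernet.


Original prefix: /23
Number of subnets: 4 = 2^2
New prefix = 23 - 2 = 21
Supernet: 179.23.64.0/21


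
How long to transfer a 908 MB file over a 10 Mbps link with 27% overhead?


Effective throughput = 10 * (1 - 27/100) = 7.3 Mbps
File size in Mb = 908 * 8 = 7264 Mb
Time = 7264 / 7.3
Time = 995.0685 seconds


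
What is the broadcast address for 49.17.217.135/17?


Network: 49.17.128.0/17
Host bits = 15
Set all host bits to 1:
Broadcast: 49.17.255.255


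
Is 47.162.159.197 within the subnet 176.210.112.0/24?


Subnet network: 176.210.112.0
Test IP AND mask: 47.162.159.0
No, 47.162.159.197 is not in 176.210.112.0/24


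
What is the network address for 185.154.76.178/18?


IP:   10111001.10011010.01001100.10110010
Mask: 11111111.11111111.11000000.00000000
AND operation:
Net:  10111001.10011010.01000000.00000000
Network: 185.154.64.0/18


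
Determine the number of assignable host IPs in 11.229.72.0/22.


Host bits = 32 - 22 = 10
Total addresses = 2^10 = 1024
Usable = total - 2 (network and broadcast)
Usable hosts: 1022


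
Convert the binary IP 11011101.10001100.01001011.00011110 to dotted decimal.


11011101 = 221
10001100 = 140
01001011 = 75
00011110 = 30
IP: 221.140.75.30


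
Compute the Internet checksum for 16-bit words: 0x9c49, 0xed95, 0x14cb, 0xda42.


Sum all words (with carry folding):
+ 0x9c49 = 0x9c49
+ 0xed95 = 0x89df
+ 0x14cb = 0x9eaa
+ 0xda42 = 0x78ed
One's complement: ~0x78ed
Checksum = 0x8712


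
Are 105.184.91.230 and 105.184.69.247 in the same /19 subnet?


Mask: 255.255.224.0
105.184.91.230 AND mask = 105.184.64.0
105.184.69.247 AND mask = 105.184.64.0
Yes, same subnet (105.184.64.0)


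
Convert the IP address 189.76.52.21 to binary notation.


189 = 10111101
76 = 01001100
52 = 00110100
21 = 00010101
Binary: 10111101.01001100.00110100.00010101


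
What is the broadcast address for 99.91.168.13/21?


Network: 99.91.168.0/21
Host bits = 11
Set all host bits to 1:
Broadcast: 99.91.175.255


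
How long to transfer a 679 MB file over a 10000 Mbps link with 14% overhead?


Effective throughput = 10000 * (1 - 14/100) = 8600 Mbps
File size in Mb = 679 * 8 = 5432 Mb
Time = 5432 / 8600
Time = 0.6316 seconds


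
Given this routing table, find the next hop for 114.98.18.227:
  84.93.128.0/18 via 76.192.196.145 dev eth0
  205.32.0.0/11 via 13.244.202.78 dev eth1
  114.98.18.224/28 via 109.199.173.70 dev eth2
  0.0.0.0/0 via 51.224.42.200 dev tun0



Longest prefix match for 114.98.18.227:
  /18 84.93.128.0: no
  /11 205.32.0.0: no
  /28 114.98.18.224: MATCH
  /0 0.0.0.0: MATCH
Selected: next-hop 109.199.173.70 via eth2 (matched /28)


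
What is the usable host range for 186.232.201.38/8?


Network: 186.0.0.0
Broadcast: 186.255.255.255
First usable = network + 1
Last usable = broadcast - 1
Range: 186.0.0.1 to 186.255.255.254


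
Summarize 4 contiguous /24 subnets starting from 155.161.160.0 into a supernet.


Original prefix: /24
Number of subnets: 4 = 2^2
New prefix = 24 - 2 = 22
Supernet: 155.161.160.0/22


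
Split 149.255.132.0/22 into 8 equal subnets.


New prefix = 22 + 3 = 25
Each subnet has 128 addresses
  149.255.132.0/25
  149.255.132.128/25
  149.255.133.0/25
  149.255.133.128/25
  149.255.134.0/25
  149.255.134.128/25
  149.255.135.0/25
  149.255.135.128/25
Subnets: 149.255.132.0/25, 149.255.132.128/25, 149.255.133.0/25, 149.255.133.128/25, 149.255.134.0/25, 149.255.134.128/25, 149.255.135.0/25, 149.255.135.128/25


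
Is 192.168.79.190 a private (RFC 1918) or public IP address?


RFC 1918 private ranges:
  10.0.0.0/8 (10.0.0.0 - 10.255.255.255)
  172.16.0.0/12 (172.16.0.0 - 172.31.255.255)
  192.168.0.0/16 (192.168.0.0 - 192.168.255.255)
Private (in 192.168.0.0/16)


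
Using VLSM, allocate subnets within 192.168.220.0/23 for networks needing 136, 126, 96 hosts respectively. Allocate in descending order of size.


136 hosts -> /24 (254 usable): 192.168.220.0/24
126 hosts -> /25 (126 usable): 192.168.221.0/25
96 hosts -> /25 (126 usable): 192.168.221.128/25
Allocation: 192.168.220.0/24 (136 hosts, 254 usable); 192.168.221.0/25 (126 hosts, 126 usable); 192.168.221.128/25 (96 hosts, 126 usable)


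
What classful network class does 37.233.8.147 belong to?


First octet: 37
Binary: 00100101
0xxxxxxx -> Class A (1-126)
Class A, default mask 255.0.0.0 (/8)


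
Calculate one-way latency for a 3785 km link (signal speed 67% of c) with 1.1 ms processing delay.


Speed = 0.67 * 3e5 km/s = 201000 km/s
Propagation delay = 3785 / 201000 = 0.0188 s = 18.8308 ms
Processing delay = 1.1 ms
Total one-way latency = 19.9308 ms


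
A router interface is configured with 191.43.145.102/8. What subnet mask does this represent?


/8 means 8 network bits, 24 host bits
Binary: 11111111000000000000000000000000
Mask: 255.0.0.0


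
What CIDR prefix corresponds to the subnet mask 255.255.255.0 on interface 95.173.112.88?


Binary: 11111111.11111111.11111111.00000000
Count leading 1s
Prefix: /24


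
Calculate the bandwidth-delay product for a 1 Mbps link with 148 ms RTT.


BDP = bandwidth * RTT
= 1 Mbps * 148 ms
= 1 * 1e6 * 148 / 1000 bits
= 148000 bits
= 18500 bytes
= 18.0664 KB
BDP = 148000 bits (18500 bytes)


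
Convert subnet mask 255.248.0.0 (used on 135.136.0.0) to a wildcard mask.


Subnet mask: 255.248.0.0
Wildcard = 255.255.255.255 - subnet mask
255 - 255 = 0
255 - 248 = 7
255 - 0 = 255
255 - 0 = 255
Wildcard: 0.7.255.255


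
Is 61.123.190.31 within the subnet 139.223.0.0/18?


Subnet network: 139.223.0.0
Test IP AND mask: 61.123.128.0
No, 61.123.190.31 is not in 139.223.0.0/18


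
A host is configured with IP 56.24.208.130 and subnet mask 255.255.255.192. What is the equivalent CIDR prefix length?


Binary: 11111111.11111111.11111111.11000000
Count leading 1s
Prefix: /26


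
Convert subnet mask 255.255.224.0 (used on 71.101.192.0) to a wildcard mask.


Subnet mask: 255.255.224.0
Wildcard = 255.255.255.255 - subnet mask
255 - 255 = 0
255 - 255 = 0
255 - 224 = 31
255 - 0 = 255
Wildcard: 0.0.31.255


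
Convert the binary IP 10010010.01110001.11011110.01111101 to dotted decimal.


10010010 = 146
01110001 = 113
11011110 = 222
01111101 = 125
IP: 146.113.222.125


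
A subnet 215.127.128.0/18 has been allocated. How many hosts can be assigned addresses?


Host bits = 32 - 18 = 14
Total addresses = 2^14 = 16384
Usable = total - 2 (network and broadcast)
Usable hosts: 16382
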